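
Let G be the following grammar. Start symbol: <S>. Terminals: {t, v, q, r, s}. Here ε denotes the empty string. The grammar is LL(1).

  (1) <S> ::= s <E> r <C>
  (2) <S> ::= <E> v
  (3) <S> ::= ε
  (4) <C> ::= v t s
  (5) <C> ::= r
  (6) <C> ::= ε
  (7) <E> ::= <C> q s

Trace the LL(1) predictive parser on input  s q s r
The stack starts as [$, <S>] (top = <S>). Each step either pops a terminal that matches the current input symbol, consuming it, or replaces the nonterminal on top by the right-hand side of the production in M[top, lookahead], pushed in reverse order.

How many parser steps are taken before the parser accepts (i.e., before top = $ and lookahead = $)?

step 1: stack=$ <S>  input=s q s r $  — expand <S> ::= s <E> r <C>
step 2: stack=$ <C> r <E> s  input=s q s r $  — match s
step 3: stack=$ <C> r <E>  input=q s r $  — expand <E> ::= <C> q s
step 4: stack=$ <C> r s q <C>  input=q s r $  — expand <C> ::= ε
step 5: stack=$ <C> r s q  input=q s r $  — match q
step 6: stack=$ <C> r s  input=s r $  — match s
step 7: stack=$ <C> r  input=r $  — match r
step 8: stack=$ <C>  input=$  — expand <C> ::= ε
Accept reached after 8 steps.

8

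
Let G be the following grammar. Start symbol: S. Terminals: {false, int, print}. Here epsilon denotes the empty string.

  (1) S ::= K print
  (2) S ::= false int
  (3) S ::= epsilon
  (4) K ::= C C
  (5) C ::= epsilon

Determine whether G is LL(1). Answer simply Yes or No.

Yes

FIRST(S) = {epsilon, false, print}
FIRST(K) = {epsilon}
FIRST(C) = {epsilon}
FOLLOW(S) = {$}
FOLLOW(K) = {print}
FOLLOW(C) = {print}
Each cell of M receives at most one production.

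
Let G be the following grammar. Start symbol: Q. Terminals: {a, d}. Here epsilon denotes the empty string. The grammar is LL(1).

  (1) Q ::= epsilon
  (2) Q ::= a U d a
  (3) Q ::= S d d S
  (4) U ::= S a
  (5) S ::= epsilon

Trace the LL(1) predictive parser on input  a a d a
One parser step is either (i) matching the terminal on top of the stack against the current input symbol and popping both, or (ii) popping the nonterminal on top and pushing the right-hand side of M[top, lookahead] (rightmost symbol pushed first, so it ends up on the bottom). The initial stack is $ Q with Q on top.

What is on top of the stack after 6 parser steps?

a

step 1: stack=$ Q  input=a a d a $  — expand Q ::= a U d a
step 2: stack=$ a d U a  input=a a d a $  — match a
step 3: stack=$ a d U  input=a d a $  — expand U ::= S a
step 4: stack=$ a d a S  input=a d a $  — expand S ::= epsilon
step 5: stack=$ a d a  input=a d a $  — match a
step 6: stack=$ a d  input=d a $  — match d
Stack after step 6: $ a (top = a).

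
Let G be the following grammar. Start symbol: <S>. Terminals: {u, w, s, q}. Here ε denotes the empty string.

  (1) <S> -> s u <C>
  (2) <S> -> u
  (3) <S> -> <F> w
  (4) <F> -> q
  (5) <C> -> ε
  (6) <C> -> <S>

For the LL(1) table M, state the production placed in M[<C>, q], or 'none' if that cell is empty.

FIRST(<F>): from <F>->q we get {q}. So FIRST(<F>) = {q}.
FIRST(<S>): from <S>->s u <C> we get {s}; from <S>->u we get {u}; from <S>-><F> w we get {q}. So FIRST(<S>) = {q, s, u}.
FIRST(<C>): from <C>->ε we get {ε}; from <C>-><S> we get {q, s, u}. So FIRST(<C>) = {ε, q, s, u}.
FOLLOW(<S>) includes $ since <S> is the start symbol.
FOLLOW(<S>): in <C>-><S>, the suffix after <S> is empty, so FOLLOW(<S>) ⊇ FOLLOW(<C>) = {$}. Thus FOLLOW(<S>) = {$}.
FOLLOW(<C>): in <S>->s u <C>, the suffix after <C> is empty, so FOLLOW(<C>) ⊇ FOLLOW(<S>) = {$}. Thus FOLLOW(<C>) = {$}.
For <C> -> ε: FIRST(ε) = {ε}, so it goes in M[<C>, t] for t ∈ {}; since ε ∈ FIRST, also for every t ∈ FOLLOW(<C>) = {$}.
For <C> -> <S>: FIRST(<S>) = {q, s, u}, so it goes in M[<C>, t] for t ∈ {q, s, u}.

<C> -> <S>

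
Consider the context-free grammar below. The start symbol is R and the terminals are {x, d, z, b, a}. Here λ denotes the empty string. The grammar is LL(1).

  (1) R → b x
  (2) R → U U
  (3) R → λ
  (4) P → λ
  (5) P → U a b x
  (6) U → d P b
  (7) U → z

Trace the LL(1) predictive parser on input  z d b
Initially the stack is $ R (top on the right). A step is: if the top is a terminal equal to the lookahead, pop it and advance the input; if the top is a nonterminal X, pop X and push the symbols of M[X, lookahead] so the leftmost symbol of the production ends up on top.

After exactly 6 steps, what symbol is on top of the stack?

b

     Stack    Input    Action
  1  $ R      z d b $  expand R → U U
  2  $ U U    z d b $  expand U → z
  3  $ U z    z d b $  match z
  4  $ U      d b $    expand U → d P b
  5  $ b P d  d b $    match d
  6  $ b P    b $      expand P → λ
Stack after step 6: $ b (top = b).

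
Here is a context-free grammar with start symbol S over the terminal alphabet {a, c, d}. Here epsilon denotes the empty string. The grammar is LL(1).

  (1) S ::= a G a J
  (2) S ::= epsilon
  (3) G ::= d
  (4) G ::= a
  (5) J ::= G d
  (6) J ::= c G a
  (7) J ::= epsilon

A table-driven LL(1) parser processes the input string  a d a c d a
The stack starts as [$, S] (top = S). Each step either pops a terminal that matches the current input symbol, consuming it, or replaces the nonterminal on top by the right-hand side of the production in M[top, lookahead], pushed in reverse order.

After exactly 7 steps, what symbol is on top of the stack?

     Stack      Input          Action
  1  $ S        a d a c d a $  expand S ::= a G a J
  2  $ J a G a  a d a c d a $  match a
  3  $ J a G    d a c d a $    expand G ::= d
  4  $ J a d    d a c d a $    match d
  5  $ J a      a c d a $      match a
  6  $ J        c d a $        expand J ::= c G a
  7  $ a G c    c d a $        match c
Stack after step 7: $ a G (top = G).

G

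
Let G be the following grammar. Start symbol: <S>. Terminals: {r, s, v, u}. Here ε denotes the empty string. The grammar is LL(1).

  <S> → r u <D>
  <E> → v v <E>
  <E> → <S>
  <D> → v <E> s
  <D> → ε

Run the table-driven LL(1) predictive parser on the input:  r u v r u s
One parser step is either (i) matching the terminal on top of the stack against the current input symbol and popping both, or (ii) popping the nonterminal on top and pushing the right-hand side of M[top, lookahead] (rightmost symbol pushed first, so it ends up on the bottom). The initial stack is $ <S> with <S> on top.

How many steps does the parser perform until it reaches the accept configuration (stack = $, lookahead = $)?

      Stack        Input          Action
   1  $ <S>        r u v r u s $  expand <S> → r u <D>
   2  $ <D> u r    r u v r u s $  match r
   3  $ <D> u      u v r u s $    match u
   4  $ <D>        v r u s $      expand <D> → v <E> s
   5  $ s <E> v    v r u s $      match v
   6  $ s <E>      r u s $        expand <E> → <S>
   7  $ s <S>      r u s $        expand <S> → r u <D>
   8  $ s <D> u r  r u s $        match r
   9  $ s <D> u    u s $          match u
  10  $ s <D>      s $            expand <D> → ε
  11  $ s          s $            match s
Accept reached after 11 steps.

11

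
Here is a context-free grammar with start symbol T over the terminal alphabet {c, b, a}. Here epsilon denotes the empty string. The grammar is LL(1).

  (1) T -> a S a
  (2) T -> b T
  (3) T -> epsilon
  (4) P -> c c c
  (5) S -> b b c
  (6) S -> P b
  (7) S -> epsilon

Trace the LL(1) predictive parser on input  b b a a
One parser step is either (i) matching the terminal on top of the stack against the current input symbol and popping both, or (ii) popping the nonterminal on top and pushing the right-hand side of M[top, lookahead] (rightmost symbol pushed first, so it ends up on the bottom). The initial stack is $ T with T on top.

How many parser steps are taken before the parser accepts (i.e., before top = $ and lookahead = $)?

step 1: stack=$ T  input=b b a a $  — expand T -> b T
step 2: stack=$ T b  input=b b a a $  — match b
step 3: stack=$ T  input=b a a $  — expand T -> b T
step 4: stack=$ T b  input=b a a $  — match b
step 5: stack=$ T  input=a a $  — expand T -> a S a
step 6: stack=$ a S a  input=a a $  — match a
step 7: stack=$ a S  input=a $  — expand S -> epsilon
step 8: stack=$ a  input=a $  — match a
Accept reached after 8 steps.

8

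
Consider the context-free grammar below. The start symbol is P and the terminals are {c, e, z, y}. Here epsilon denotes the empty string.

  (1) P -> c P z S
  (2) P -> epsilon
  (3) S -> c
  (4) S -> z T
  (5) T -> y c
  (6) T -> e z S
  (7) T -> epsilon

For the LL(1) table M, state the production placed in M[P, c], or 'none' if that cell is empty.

FIRST(P) = {epsilon, c}
FIRST(S) = {c, z}
FIRST(T) = {epsilon, e, y}
FOLLOW(P) includes $ since P is the start symbol.
FOLLOW(P): in P->c P z S, P is followed by z S with FIRST {z}. Thus FOLLOW(P) = {$, z}.
For P -> c P z S: FIRST(c P z S) = {c}, so it goes in M[P, t] for t ∈ {c}.
For P -> epsilon: FIRST(epsilon) = {epsilon}, so it goes in M[P, t] for t ∈ {}; since epsilon ∈ FIRST, also for every t ∈ FOLLOW(P) = {$, z}.

P -> c P z S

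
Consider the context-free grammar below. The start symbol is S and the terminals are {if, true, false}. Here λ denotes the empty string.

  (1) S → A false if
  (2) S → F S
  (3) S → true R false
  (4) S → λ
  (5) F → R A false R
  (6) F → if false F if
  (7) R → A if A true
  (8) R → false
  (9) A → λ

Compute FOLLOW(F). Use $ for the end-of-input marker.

{$, false, if, true}

FIRST(A) = {λ}
FIRST(R) = {false, if}  (via A if A true)
FIRST(F) = {false, if}  (via R A false R)
FIRST(S) = {λ, false, if, true}  (via A false if, F S)
FOLLOW(S) includes $ since S is the start symbol.
FOLLOW(S): in S→F S, the suffix after S is empty (adds nothing new). Thus FOLLOW(S) = {$}.
FOLLOW(F): in S→F S, F is followed by S with FIRST {λ, false, if, true}; in S→F S, the suffix after F is nullable, so FOLLOW(F) ⊇ FOLLOW(S) = {$}; in F→if false F if, F is followed by if with FIRST {if}. Thus FOLLOW(F) = {$, false, if, true}.
FOLLOW(R): in S→true R false, R is followed by false with FIRST {false}; in F→R A false R (occurrence 1), R is followed by A false R with FIRST {false}; in F→R A false R (occurrence 2), the suffix after R is empty, so FOLLOW(R) ⊇ FOLLOW(F) = {$, false, if, true}. Thus FOLLOW(R) = {$, false, if, true}.
FOLLOW(A): in S→A false if, A is followed by false if with FIRST {false}; in F→R A false R, A is followed by false R with FIRST {false}; in R→A if A true (occurrence 1), A is followed by if A true with FIRST {if}; in R→A if A true (occurrence 2), A is followed by true with FIRST {true}. Thus FOLLOW(A) = {false, if, true}.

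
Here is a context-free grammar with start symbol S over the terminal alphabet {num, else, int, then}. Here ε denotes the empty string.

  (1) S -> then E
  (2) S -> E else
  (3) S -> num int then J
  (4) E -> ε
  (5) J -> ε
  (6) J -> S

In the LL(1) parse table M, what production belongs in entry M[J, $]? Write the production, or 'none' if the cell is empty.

J -> ε

FIRST(E) = {ε}
FIRST(S) = {else, num, then}  (via E else)
FIRST(J) = {ε, else, num, then}  (via S)
FOLLOW(S) includes $ since S is the start symbol.
FOLLOW(S): in J->S, the suffix after S is empty, so FOLLOW(S) ⊇ FOLLOW(J) = {$}. Thus FOLLOW(S) = {$}.
FOLLOW(J): in S->num int then J, the suffix after J is empty, so FOLLOW(J) ⊇ FOLLOW(S) = {$}. Thus FOLLOW(J) = {$}.
For J -> ε: FIRST(ε) = {ε}, so it goes in M[J, t] for t ∈ {}; since ε ∈ FIRST, also for every t ∈ FOLLOW(J) = {$}.
For J -> S: FIRST(S) = {else, num, then}, so it goes in M[J, t] for t ∈ {else, num, then}.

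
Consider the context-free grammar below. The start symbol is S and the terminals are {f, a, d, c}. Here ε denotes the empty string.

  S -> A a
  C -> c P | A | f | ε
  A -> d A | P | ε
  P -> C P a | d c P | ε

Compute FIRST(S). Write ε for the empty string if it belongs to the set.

{a, c, d, f}

FIRST(S) = {a, c, d, f}  (via A a)
FIRST(C) = {ε, a, c, d, f}  (via A)
FIRST(P) = {ε, a, c, d, f}  (via C P a)
FIRST(A) = {ε, a, c, d, f}  (via P)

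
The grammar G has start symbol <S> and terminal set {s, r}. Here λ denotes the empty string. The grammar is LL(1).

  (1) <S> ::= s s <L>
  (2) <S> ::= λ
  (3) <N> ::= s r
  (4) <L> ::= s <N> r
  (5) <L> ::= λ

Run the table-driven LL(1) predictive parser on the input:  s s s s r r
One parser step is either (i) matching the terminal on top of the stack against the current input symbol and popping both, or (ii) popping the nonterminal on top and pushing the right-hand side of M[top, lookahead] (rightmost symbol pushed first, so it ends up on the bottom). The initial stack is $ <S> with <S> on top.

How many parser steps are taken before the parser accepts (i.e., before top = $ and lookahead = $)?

step 1: stack=$ <S>  input=s s s s r r $  — expand <S> ::= s s <L>
step 2: stack=$ <L> s s  input=s s s s r r $  — match s
step 3: stack=$ <L> s  input=s s s r r $  — match s
step 4: stack=$ <L>  input=s s r r $  — expand <L> ::= s <N> r
step 5: stack=$ r <N> s  input=s s r r $  — match s
step 6: stack=$ r <N>  input=s r r $  — expand <N> ::= s r
step 7: stack=$ r r s  input=s r r $  — match s
step 8: stack=$ r r  input=r r $  — match r
step 9: stack=$ r  input=r $  — match r
Accept reached after 9 steps.

9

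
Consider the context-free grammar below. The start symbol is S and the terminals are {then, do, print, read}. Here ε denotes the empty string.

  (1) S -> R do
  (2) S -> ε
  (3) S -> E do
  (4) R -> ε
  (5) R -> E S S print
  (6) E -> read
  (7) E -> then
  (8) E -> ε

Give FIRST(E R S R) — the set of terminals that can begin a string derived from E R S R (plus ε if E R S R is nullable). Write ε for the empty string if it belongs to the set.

{ε, do, print, read, then}

FIRST(E) = {ε, read, then}
FIRST(S) = {ε, do, print, read, then}  (via R do, E do)
FIRST(R) = {ε, do, print, read, then}  (via E S S print)
FIRST(E R S R): take FIRST of each symbol in turn, carrying on past any symbol whose FIRST contains ε; result {ε, do, print, read, then}.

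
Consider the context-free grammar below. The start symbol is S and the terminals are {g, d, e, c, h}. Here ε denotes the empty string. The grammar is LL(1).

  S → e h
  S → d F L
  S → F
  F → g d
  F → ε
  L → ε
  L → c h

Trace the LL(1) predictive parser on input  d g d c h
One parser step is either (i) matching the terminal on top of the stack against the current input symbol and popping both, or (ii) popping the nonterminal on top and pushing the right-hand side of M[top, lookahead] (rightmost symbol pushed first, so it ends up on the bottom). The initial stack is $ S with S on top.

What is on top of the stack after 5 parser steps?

step 1: stack=$ S  input=d g d c h $  — expand S → d F L
step 2: stack=$ L F d  input=d g d c h $  — match d
step 3: stack=$ L F  input=g d c h $  — expand F → g d
step 4: stack=$ L d g  input=g d c h $  — match g
step 5: stack=$ L d  input=d c h $  — match d
Stack after step 5: $ L (top = L).

L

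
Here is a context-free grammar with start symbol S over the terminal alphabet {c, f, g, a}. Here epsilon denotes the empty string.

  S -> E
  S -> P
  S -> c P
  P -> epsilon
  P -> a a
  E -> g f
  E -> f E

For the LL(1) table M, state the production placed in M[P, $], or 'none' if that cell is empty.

P -> epsilon

FIRST(P) = {epsilon, a}
FIRST(E) = {f, g}
FIRST(S) = {epsilon, a, c, f, g}  (via E, P)
FOLLOW(S) includes $ since S is the start symbol.
FOLLOW(S): S appears on no right-hand side. Thus FOLLOW(S) = {$}.
FOLLOW(P): in S->P, the suffix after P is empty, so FOLLOW(P) ⊇ FOLLOW(S) = {$}; in S->c P, the suffix after P is empty, so FOLLOW(P) ⊇ FOLLOW(S) = {$}. Thus FOLLOW(P) = {$}.
For P -> epsilon: FIRST(epsilon) = {epsilon}, so it goes in M[P, t] for t ∈ {}; since epsilon ∈ FIRST, also for every t ∈ FOLLOW(P) = {$}.
For P -> a a: FIRST(a a) = {a}, so it goes in M[P, t] for t ∈ {a}.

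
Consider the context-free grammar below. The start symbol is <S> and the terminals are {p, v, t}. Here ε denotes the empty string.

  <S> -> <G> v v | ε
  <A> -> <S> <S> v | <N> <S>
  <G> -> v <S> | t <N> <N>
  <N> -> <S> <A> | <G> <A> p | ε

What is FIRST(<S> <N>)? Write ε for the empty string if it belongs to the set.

FIRST(<G>) = {t, v}
FIRST(<S>) = {ε, t, v}  (via <G> v v)
FIRST(<A>) = {ε, t, v}  (via <S> <S> v, <N> <S>)
FIRST(<N>) = {ε, t, v}  (via <S> <A>, <G> <A> p)
FIRST(<S> <N>): take FIRST of each symbol in turn, carrying on past any symbol whose FIRST contains ε; result {ε, t, v}.

{ε, t, v}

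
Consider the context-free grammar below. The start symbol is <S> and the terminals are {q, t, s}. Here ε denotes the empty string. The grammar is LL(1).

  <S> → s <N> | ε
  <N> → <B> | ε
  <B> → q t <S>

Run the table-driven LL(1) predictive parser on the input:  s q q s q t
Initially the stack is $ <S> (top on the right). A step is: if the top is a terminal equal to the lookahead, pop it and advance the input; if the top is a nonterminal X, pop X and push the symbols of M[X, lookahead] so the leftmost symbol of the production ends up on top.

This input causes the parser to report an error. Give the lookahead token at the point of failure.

q

     Stack      Input          Action
  1  $ <S>      s q q s q t $  expand <S> → s <N>
  2  $ <N> s    s q q s q t $  match s
  3  $ <N>      q q s q t $    expand <N> → <B>
  4  $ <B>      q q s q t $    expand <B> → q t <S>
  5  $ <S> t q  q q s q t $    match q
  6  $ <S> t    q s q t $      error: top is terminal t but lookahead is q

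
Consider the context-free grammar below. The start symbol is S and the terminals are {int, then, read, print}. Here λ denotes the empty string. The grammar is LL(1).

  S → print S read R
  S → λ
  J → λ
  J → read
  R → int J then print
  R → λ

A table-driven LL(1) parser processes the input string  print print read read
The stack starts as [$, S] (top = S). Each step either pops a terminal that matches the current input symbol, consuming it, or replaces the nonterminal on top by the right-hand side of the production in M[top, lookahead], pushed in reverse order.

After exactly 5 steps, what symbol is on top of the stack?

read

     Stack                    Input                    Action
  1  $ S                      print print read read $  expand S → print S read R
  2  $ R read S print         print print read read $  match print
  3  $ R read S               print read read $        expand S → print S read R
  4  $ R read R read S print  print read read $        match print
  5  $ R read R read S        read read $              expand S → λ
Stack after step 5: $ R read R read (top = read).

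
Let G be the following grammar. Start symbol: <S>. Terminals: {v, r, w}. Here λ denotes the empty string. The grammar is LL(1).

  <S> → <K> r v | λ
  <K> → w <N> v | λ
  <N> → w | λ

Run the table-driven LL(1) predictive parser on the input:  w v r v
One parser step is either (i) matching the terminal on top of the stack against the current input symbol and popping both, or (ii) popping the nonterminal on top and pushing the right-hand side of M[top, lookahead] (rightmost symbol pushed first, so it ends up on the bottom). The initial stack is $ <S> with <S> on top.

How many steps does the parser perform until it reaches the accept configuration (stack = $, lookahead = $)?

7

     Stack          Input      Action
  1  $ <S>          w v r v $  expand <S> → <K> r v
  2  $ v r <K>      w v r v $  expand <K> → w <N> v
  3  $ v r v <N> w  w v r v $  match w
  4  $ v r v <N>    v r v $    expand <N> → λ
  5  $ v r v        v r v $    match v
  6  $ v r          r v $      match r
  7  $ v            v $        match v
Accept reached after 7 steps.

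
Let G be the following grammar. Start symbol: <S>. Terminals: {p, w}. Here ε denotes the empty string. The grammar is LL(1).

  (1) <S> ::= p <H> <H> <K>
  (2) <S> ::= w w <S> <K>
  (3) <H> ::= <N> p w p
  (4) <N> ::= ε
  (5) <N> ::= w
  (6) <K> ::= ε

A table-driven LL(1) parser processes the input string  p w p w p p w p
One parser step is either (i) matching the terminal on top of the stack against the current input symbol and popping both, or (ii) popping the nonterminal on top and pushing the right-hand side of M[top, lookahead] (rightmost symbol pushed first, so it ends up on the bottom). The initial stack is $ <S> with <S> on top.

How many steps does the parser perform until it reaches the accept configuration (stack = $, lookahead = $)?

      Stack                Input              Action
   1  $ <S>                p w p w p p w p $  expand <S> ::= p <H> <H> <K>
   2  $ <K> <H> <H> p      p w p w p p w p $  match p
   3  $ <K> <H> <H>        w p w p p w p $    expand <H> ::= <N> p w p
   4  $ <K> <H> p w p <N>  w p w p p w p $    expand <N> ::= w
   5  $ <K> <H> p w p w    w p w p p w p $    match w
   6  $ <K> <H> p w p      p w p p w p $      match p
   7  $ <K> <H> p w        w p p w p $        match w
   8  $ <K> <H> p          p p w p $          match p
   9  $ <K> <H>            p w p $            expand <H> ::= <N> p w p
  10  $ <K> p w p <N>      p w p $            expand <N> ::= ε
  11  $ <K> p w p          p w p $            match p
  12  $ <K> p w            w p $              match w
  13  $ <K> p              p $                match p
  14  $ <K>                $                  expand <K> ::= ε
Accept reached after 14 steps.

14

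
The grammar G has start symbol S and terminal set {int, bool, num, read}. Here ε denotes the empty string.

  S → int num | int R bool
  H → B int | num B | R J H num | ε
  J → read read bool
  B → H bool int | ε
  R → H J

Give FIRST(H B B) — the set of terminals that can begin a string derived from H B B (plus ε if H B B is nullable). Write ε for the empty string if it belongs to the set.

FIRST(S) = {int}
FIRST(J) = {read}
FIRST(H) = {ε, bool, int, num, read}  (via B int, R J H num)
FIRST(B) = {ε, bool, int, num, read}  (via H bool int)
FIRST(R) = {bool, int, num, read}  (via H J)
FIRST(H B B): take FIRST of each symbol in turn, carrying on past any symbol whose FIRST contains ε; result {ε, bool, int, num, read}.

{ε, bool, int, num, read}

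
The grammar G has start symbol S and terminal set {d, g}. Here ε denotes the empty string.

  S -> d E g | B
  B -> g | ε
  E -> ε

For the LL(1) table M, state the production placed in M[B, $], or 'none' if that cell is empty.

B -> ε

FIRST(B): from B->g we get {g}; from B->ε we get {ε}. So FIRST(B) = {ε, g}.
FIRST(E): from E->ε we get {ε}. So FIRST(E) = {ε}.
FIRST(S): from S->d E g we get {d}; from S->B we get {ε, g}. So FIRST(S) = {ε, d, g}.
FOLLOW(S) includes $ since S is the start symbol.
FOLLOW(S): S appears on no right-hand side. Thus FOLLOW(S) = {$}.
FOLLOW(B): in S->B, the suffix after B is empty, so FOLLOW(B) ⊇ FOLLOW(S) = {$}. Thus FOLLOW(B) = {$}.
For B -> g: FIRST(g) = {g}, so it goes in M[B, t] for t ∈ {g}.
For B -> ε: FIRST(ε) = {ε}, so it goes in M[B, t] for t ∈ {}; since ε ∈ FIRST, also for every t ∈ FOLLOW(B) = {$}.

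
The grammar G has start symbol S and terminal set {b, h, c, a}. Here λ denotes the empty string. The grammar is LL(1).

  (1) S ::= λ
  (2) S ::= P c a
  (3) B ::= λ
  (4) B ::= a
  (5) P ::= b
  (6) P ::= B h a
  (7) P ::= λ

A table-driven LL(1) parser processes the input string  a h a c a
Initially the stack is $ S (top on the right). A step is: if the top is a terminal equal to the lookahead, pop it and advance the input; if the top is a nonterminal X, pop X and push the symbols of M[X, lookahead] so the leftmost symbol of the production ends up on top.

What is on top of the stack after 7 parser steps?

a

step 1: stack=$ S  input=a h a c a $  — expand S ::= P c a
step 2: stack=$ a c P  input=a h a c a $  — expand P ::= B h a
step 3: stack=$ a c a h B  input=a h a c a $  — expand B ::= a
step 4: stack=$ a c a h a  input=a h a c a $  — match a
step 5: stack=$ a c a h  input=h a c a $  — match h
step 6: stack=$ a c a  input=a c a $  — match a
step 7: stack=$ a c  input=c a $  — match c
Stack after step 7: $ a (top = a).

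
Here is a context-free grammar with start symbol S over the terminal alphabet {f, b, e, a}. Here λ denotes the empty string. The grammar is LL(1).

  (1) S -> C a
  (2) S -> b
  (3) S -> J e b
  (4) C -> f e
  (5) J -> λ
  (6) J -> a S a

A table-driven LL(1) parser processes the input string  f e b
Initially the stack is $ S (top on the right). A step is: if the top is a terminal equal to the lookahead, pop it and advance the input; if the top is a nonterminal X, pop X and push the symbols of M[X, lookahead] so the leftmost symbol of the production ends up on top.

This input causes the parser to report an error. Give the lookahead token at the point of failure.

b

step 1: stack=$ S  input=f e b $  — expand S -> C a
step 2: stack=$ a C  input=f e b $  — expand C -> f e
step 3: stack=$ a e f  input=f e b $  — match f
step 4: stack=$ a e  input=e b $  — match e
step 5: stack=$ a  input=b $  — error: top is terminal a but lookahead is b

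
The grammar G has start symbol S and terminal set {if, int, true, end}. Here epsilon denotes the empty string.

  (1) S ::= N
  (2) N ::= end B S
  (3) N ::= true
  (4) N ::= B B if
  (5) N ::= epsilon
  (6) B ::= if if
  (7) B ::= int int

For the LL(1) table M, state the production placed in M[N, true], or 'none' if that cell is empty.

N ::= true

FIRST(B) = {if, int}
FIRST(N) = {epsilon, end, if, int, true}  (via B B if)
FIRST(S) = {epsilon, end, if, int, true}  (via N)
FOLLOW(S) includes $ since S is the start symbol.
FOLLOW(S): in N::=end B S, the suffix after S is empty, so FOLLOW(S) ⊇ FOLLOW(N) = {$}. Thus FOLLOW(S) = {$}.
FOLLOW(N): in S::=N, the suffix after N is empty, so FOLLOW(N) ⊇ FOLLOW(S) = {$}. Thus FOLLOW(N) = {$}.
For N ::= end B S: FIRST(end B S) = {end}, so it goes in M[N, t] for t ∈ {end}.
For N ::= true: FIRST(true) = {true}, so it goes in M[N, t] for t ∈ {true}.
For N ::= B B if: FIRST(B B if) = {if, int}, so it goes in M[N, t] for t ∈ {if, int}.
For N ::= epsilon: FIRST(epsilon) = {epsilon}, so it goes in M[N, t] for t ∈ {}; since epsilon ∈ FIRST, also for every t ∈ FOLLOW(N) = {$}.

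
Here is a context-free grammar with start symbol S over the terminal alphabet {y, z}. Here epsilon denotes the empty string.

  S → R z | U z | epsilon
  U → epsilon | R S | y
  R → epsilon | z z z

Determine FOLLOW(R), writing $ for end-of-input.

FIRST(R) = {epsilon, z}
FIRST(S) = {epsilon, y, z}  (via R z, U z)
FIRST(U) = {epsilon, y, z}  (via R S)
FOLLOW(S) includes $ since S is the start symbol.
FOLLOW(U): in S→U z, U is followed by z with FIRST {z}. Thus FOLLOW(U) = {z}.
FOLLOW(S): in U→R S, the suffix after S is empty, so FOLLOW(S) ⊇ FOLLOW(U) = {z}. Thus FOLLOW(S) = {$, z}.
FOLLOW(R): in S→R z, R is followed by z with FIRST {z}; in U→R S, R is followed by S with FIRST {epsilon, y, z}; in U→R S, the suffix after R is nullable, so FOLLOW(R) ⊇ FOLLOW(U) = {z}. Thus FOLLOW(R) = {y, z}.

{y, z}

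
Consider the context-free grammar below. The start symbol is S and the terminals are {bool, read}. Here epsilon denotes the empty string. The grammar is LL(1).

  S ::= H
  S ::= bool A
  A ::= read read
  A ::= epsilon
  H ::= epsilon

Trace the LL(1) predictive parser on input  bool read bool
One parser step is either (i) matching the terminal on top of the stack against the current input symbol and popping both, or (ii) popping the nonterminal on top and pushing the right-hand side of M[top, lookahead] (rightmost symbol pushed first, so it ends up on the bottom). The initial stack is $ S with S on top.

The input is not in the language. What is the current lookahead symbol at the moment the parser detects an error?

bool

     Stack        Input             Action
  1  $ S          bool read bool $  expand S ::= bool A
  2  $ A bool     bool read bool $  match bool
  3  $ A          read bool $       expand A ::= read read
  4  $ read read  read bool $       match read
  5  $ read       bool $            error: top is terminal read but lookahead is bool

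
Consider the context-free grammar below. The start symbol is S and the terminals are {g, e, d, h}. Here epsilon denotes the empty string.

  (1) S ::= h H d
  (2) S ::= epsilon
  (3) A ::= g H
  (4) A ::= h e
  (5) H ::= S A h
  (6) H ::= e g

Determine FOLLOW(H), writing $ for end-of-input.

{d, h}

FIRST(S): from S::=h H d we get {h}; from S::=epsilon we get {epsilon}. So FIRST(S) = {epsilon, h}.
FIRST(A): from A::=g H we get {g}; from A::=h e we get {h}. So FIRST(A) = {g, h}.
FIRST(H): from H::=S A h we get {g, h}; from H::=e g we get {e}. So FIRST(H) = {e, g, h}.
FOLLOW(S) includes $ since S is the start symbol.
FOLLOW(S): in H::=S A h, S is followed by A h with FIRST {g, h}. Thus FOLLOW(S) = {$, g, h}.
FOLLOW(A): in H::=S A h, A is followed by h with FIRST {h}. Thus FOLLOW(A) = {h}.
FOLLOW(H): in S::=h H d, H is followed by d with FIRST {d}; in A::=g H, the suffix after H is empty, so FOLLOW(H) ⊇ FOLLOW(A) = {h}. Thus FOLLOW(H) = {d, h}.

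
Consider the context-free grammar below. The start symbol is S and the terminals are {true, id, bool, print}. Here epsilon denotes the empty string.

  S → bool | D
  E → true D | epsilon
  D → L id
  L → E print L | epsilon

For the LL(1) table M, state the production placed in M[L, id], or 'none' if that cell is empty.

FIRST(E): from E→true D we get {true}; from E→epsilon we get {epsilon}. So FIRST(E) = {epsilon, true}.
FIRST(L): from L→E print L we get {print, true}; from L→epsilon we get {epsilon}. So FIRST(L) = {epsilon, print, true}.
FIRST(D): from D→L id we get {id, print, true}. So FIRST(D) = {id, print, true}.
FIRST(S): from S→bool we get {bool}; from S→D we get {id, print, true}. So FIRST(S) = {bool, id, print, true}.
FOLLOW(S) includes $ since S is the start symbol.
FOLLOW(L): in D→L id, L is followed by id with FIRST {id}; in L→E print L, the suffix after L is empty (adds nothing new). Thus FOLLOW(L) = {id}.
For L → E print L: FIRST(E print L) = {print, true}, so it goes in M[L, t] for t ∈ {print, true}.
For L → epsilon: FIRST(epsilon) = {epsilon}, so it goes in M[L, t] for t ∈ {}; since epsilon ∈ FIRST, also for every t ∈ FOLLOW(L) = {id}.

L → epsilon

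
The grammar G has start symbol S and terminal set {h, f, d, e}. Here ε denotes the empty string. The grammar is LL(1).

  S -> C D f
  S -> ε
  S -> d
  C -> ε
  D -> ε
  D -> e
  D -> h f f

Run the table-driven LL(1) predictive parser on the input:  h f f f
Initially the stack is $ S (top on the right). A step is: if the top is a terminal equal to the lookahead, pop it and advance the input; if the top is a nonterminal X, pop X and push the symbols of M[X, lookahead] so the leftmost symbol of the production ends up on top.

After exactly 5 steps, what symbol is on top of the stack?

f

step 1: stack=$ S  input=h f f f $  — expand S -> C D f
step 2: stack=$ f D C  input=h f f f $  — expand C -> ε
step 3: stack=$ f D  input=h f f f $  — expand D -> h f f
step 4: stack=$ f f f h  input=h f f f $  — match h
step 5: stack=$ f f f  input=f f f $  — match f
Stack after step 5: $ f f (top = f).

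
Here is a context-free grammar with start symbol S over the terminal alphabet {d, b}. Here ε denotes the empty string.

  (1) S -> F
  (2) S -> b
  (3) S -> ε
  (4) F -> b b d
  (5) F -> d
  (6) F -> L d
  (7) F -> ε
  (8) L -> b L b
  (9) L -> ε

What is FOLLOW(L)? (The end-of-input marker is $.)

{b, d}

FIRST(L): from L->b L b we get {b}; from L->ε we get {ε}. So FIRST(L) = {ε, b}.
FIRST(F): from F->b b d we get {b}; from F->d we get {d}; from F->L d we get {b, d}; from F->ε we get {ε}. So FIRST(F) = {ε, b, d}.
FIRST(S): from S->F we get {ε, b, d}; from S->b we get {b}; from S->ε we get {ε}. So FIRST(S) = {ε, b, d}.
FOLLOW(S) includes $ since S is the start symbol.
FOLLOW(S): S appears on no right-hand side. Thus FOLLOW(S) = {$}.
FOLLOW(F): in S->F, the suffix after F is empty, so FOLLOW(F) ⊇ FOLLOW(S) = {$}. Thus FOLLOW(F) = {$}.
FOLLOW(L): in F->L d, L is followed by d with FIRST {d}; in L->b L b, L is followed by b with FIRST {b}. Thus FOLLOW(L) = {b, d}.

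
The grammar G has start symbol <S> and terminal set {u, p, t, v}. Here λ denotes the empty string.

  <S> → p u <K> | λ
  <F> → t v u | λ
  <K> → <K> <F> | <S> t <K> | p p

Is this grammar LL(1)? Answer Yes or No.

FIRST(<S>) = {λ, p}
FIRST(<F>) = {λ, t}
FIRST(<K>) = {p, t}
FOLLOW(<S>) = {$, t}
FOLLOW(<F>) = {$, t}
FOLLOW(<K>) = {$, t}
Cell M[<F>, t] receives both <F> → t v u and <F> → λ — the grammar is not LL(1).

No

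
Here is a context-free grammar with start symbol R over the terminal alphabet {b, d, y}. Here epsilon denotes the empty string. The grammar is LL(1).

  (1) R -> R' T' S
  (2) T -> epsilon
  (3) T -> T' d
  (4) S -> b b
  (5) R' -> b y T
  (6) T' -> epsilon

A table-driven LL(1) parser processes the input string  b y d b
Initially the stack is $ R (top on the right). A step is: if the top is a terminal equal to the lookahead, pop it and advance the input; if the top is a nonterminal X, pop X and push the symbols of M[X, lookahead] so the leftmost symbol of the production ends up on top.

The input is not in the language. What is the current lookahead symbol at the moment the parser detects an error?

step 1: stack=$ R  input=b y d b $  — expand R -> R' T' S
step 2: stack=$ S T' R'  input=b y d b $  — expand R' -> b y T
step 3: stack=$ S T' T y b  input=b y d b $  — match b
step 4: stack=$ S T' T y  input=y d b $  — match y
step 5: stack=$ S T' T  input=d b $  — expand T -> T' d
step 6: stack=$ S T' d T'  input=d b $  — expand T' -> epsilon
step 7: stack=$ S T' d  input=d b $  — match d
step 8: stack=$ S T'  input=b $  — expand T' -> epsilon
step 9: stack=$ S  input=b $  — expand S -> b b
step 10: stack=$ b b  input=b $  — match b
step 11: stack=$ b  input=$  — error: top is terminal b but lookahead is $

$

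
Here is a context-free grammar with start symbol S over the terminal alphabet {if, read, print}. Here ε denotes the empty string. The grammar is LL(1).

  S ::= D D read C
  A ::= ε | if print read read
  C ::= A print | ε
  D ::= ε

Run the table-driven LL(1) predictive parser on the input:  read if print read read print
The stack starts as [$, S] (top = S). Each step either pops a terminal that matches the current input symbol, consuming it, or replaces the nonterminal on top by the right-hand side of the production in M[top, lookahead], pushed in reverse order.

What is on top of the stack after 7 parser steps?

     Stack                       Input                            Action
  1  $ S                         read if print read read print $  expand S ::= D D read C
  2  $ C read D D                read if print read read print $  expand D ::= ε
  3  $ C read D                  read if print read read print $  expand D ::= ε
  4  $ C read                    read if print read read print $  match read
  5  $ C                         if print read read print $       expand C ::= A print
  6  $ print A                   if print read read print $       expand A ::= if print read read
  7  $ print read read print if  if print read read print $       match if
Stack after step 7: $ print read read print (top = print).

print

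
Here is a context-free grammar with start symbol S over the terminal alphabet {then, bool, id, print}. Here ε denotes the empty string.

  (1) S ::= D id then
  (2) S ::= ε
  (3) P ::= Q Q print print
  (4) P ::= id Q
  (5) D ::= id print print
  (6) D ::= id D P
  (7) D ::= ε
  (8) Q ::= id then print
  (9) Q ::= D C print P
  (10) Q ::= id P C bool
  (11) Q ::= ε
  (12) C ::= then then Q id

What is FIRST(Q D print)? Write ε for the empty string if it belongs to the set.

{id, print, then}

FIRST(D): from D::=id print print we get {id}; from D::=id D P we get {id}; from D::=ε we get {ε}. So FIRST(D) = {ε, id}.
FIRST(C): from C::=then then Q id we get {then}. So FIRST(C) = {then}.
FIRST(S): from S::=D id then we get {id}; from S::=ε we get {ε}. So FIRST(S) = {ε, id}.
FIRST(Q): from Q::=id then print we get {id}; from Q::=D C print P we get {id, then}; from Q::=id P C bool we get {id}; from Q::=ε we get {ε}. So FIRST(Q) = {ε, id, then}.
FIRST(P): from P::=Q Q print print we get {id, print, then}; from P::=id Q we get {id}. So FIRST(P) = {id, print, then}.
FIRST(Q D print): take FIRST of each symbol in turn, carrying on past any symbol whose FIRST contains ε; result {id, print, then}.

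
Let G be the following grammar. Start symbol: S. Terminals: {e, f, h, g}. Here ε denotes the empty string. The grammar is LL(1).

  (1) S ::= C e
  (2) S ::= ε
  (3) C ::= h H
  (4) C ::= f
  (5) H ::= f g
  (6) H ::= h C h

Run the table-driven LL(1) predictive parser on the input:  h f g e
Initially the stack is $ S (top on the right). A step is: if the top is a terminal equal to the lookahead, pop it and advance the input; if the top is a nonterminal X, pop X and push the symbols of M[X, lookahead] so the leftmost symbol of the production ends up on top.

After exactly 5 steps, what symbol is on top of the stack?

     Stack    Input      Action
  1  $ S      h f g e $  expand S ::= C e
  2  $ e C    h f g e $  expand C ::= h H
  3  $ e H h  h f g e $  match h
  4  $ e H    f g e $    expand H ::= f g
  5  $ e g f  f g e $    match f
Stack after step 5: $ e g (top = g).

g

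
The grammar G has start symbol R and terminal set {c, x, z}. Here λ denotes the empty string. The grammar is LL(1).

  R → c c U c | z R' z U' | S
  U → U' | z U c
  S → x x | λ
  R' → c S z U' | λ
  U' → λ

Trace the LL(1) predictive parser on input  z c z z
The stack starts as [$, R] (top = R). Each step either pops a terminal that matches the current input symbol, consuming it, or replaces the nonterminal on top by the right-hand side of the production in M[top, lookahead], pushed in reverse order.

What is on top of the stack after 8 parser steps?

U'

     Stack            Input      Action
  1  $ R              z c z z $  expand R → z R' z U'
  2  $ U' z R' z      z c z z $  match z
  3  $ U' z R'        c z z $    expand R' → c S z U'
  4  $ U' z U' z S c  c z z $    match c
  5  $ U' z U' z S    z z $      expand S → λ
  6  $ U' z U' z      z z $      match z
  7  $ U' z U'        z $        expand U' → λ
  8  $ U' z           z $        match z
Stack after step 8: $ U' (top = U').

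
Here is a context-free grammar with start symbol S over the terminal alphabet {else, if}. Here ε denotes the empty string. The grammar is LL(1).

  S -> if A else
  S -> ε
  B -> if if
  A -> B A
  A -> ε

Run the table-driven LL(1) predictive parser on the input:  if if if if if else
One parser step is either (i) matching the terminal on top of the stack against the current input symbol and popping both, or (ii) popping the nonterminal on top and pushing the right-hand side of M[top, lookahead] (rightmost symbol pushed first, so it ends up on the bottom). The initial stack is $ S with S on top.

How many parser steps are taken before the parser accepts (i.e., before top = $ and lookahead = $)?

step 1: stack=$ S  input=if if if if if else $  — expand S -> if A else
step 2: stack=$ else A if  input=if if if if if else $  — match if
step 3: stack=$ else A  input=if if if if else $  — expand A -> B A
step 4: stack=$ else A B  input=if if if if else $  — expand B -> if if
step 5: stack=$ else A if if  input=if if if if else $  — match if
step 6: stack=$ else A if  input=if if if else $  — match if
step 7: stack=$ else A  input=if if else $  — expand A -> B A
step 8: stack=$ else A B  input=if if else $  — expand B -> if if
step 9: stack=$ else A if if  input=if if else $  — match if
step 10: stack=$ else A if  input=if else $  — match if
step 11: stack=$ else A  input=else $  — expand A -> ε
step 12: stack=$ else  input=else $  — match else
Accept reached after 12 steps.

12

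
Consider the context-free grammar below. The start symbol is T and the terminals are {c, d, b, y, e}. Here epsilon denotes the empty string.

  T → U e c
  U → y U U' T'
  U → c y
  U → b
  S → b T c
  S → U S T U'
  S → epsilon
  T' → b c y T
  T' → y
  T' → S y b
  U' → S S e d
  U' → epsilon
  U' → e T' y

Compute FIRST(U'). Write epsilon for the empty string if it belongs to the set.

FIRST(U): from U→y U U' T' we get {y}; from U→c y we get {c}; from U→b we get {b}. So FIRST(U) = {b, c, y}.
FIRST(T): from T→U e c we get {b, c, y}. So FIRST(T) = {b, c, y}.
FIRST(S): from S→b T c we get {b}; from S→U S T U' we get {b, c, y}; from S→epsilon we get {epsilon}. So FIRST(S) = {epsilon, b, c, y}.
FIRST(T'): from T'→b c y T we get {b}; from T'→y we get {y}; from T'→S y b we get {b, c, y}. So FIRST(T') = {b, c, y}.
FIRST(U'): from U'→S S e d we get {b, c, e, y}; from U'→epsilon we get {epsilon}; from U'→e T' y we get {e}. So FIRST(U') = {epsilon, b, c, e, y}.

{epsilon, b, c, e, y}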